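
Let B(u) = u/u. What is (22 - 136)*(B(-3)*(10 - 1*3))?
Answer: -798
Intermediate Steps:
B(u) = 1
(22 - 136)*(B(-3)*(10 - 1*3)) = (22 - 136)*(1*(10 - 1*3)) = -114*(10 - 3) = -114*7 = -798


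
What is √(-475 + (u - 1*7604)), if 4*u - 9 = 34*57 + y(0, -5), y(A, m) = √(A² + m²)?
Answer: I*√7591 ≈ 87.126*I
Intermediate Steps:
u = 488 (u = 9/4 + (34*57 + √(0² + (-5)²))/4 = 9/4 + (1938 + √(0 + 25))/4 = 9/4 + (1938 + √25)/4 = 9/4 + (1938 + 5)/4 = 9/4 + (¼)*1943 = 9/4 + 1943/4 = 488)
√(-475 + (u - 1*7604)) = √(-475 + (488 - 1*7604)) = √(-475 + (488 - 7604)) = √(-475 - 7116) = √(-7591) = I*√7591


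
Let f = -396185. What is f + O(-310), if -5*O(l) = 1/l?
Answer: -614086749/1550 ≈ -3.9619e+5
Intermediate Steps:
O(l) = -1/(5*l)
f + O(-310) = -396185 - ⅕/(-310) = -396185 - ⅕*(-1/310) = -396185 + 1/1550 = -614086749/1550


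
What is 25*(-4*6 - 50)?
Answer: -1850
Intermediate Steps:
25*(-4*6 - 50) = 25*(-24 - 50) = 25*(-74) = -1850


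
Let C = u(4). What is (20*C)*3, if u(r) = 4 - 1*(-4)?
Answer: 480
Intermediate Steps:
u(r) = 8 (u(r) = 4 + 4 = 8)
C = 8
(20*C)*3 = (20*8)*3 = 160*3 = 480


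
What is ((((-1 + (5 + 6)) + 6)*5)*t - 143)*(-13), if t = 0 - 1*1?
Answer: 2899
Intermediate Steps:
t = -1 (t = 0 - 1 = -1)
((((-1 + (5 + 6)) + 6)*5)*t - 143)*(-13) = ((((-1 + (5 + 6)) + 6)*5)*(-1) - 143)*(-13) = ((((-1 + 11) + 6)*5)*(-1) - 143)*(-13) = (((10 + 6)*5)*(-1) - 143)*(-13) = ((16*5)*(-1) - 143)*(-13) = (80*(-1) - 143)*(-13) = (-80 - 143)*(-13) = -223*(-13) = 2899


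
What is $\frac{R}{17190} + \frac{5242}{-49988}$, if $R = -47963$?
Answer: $- \frac{310960553}{107411715} \approx -2.895$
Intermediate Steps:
$\frac{R}{17190} + \frac{5242}{-49988} = - \frac{47963}{17190} + \frac{5242}{-49988} = \left(-47963\right) \frac{1}{17190} + 5242 \left(- \frac{1}{49988}\right) = - \frac{47963}{17190} - \frac{2621}{24994} = - \frac{310960553}{107411715}$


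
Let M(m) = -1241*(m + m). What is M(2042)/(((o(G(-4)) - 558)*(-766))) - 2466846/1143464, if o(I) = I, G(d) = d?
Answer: -857164003181/61531513036 ≈ -13.930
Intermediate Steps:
M(m) = -2482*m
M(2042)/(((o(G(-4)) - 558)*(-766))) - 2466846/1143464 = (-2482*2042)/(((-4 - 558)*(-766))) - 2466846/1143464 = -5068244/((-562*(-766))) - 2466846*1/1143464 = -5068244/430492 - 1233423/571732 = -5068244*1/430492 - 1233423/571732 = -1267061/107623 - 1233423/571732 = -857164003181/61531513036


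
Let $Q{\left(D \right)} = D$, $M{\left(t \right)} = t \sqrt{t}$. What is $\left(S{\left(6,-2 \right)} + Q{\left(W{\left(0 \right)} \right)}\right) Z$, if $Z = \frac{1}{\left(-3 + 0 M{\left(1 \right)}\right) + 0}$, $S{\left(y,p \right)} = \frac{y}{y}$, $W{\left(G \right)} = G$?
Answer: $- \frac{1}{3} \approx -0.33333$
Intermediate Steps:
$M{\left(t \right)} = t^{\frac{3}{2}}$
$S{\left(y,p \right)} = 1$
$Z = - \frac{1}{3}$ ($Z = \frac{1}{\left(-3 + 0 \cdot 1^{\frac{3}{2}}\right) + 0} = \frac{1}{\left(-3 + 0 \cdot 1\right) + 0} = \frac{1}{\left(-3 + 0\right) + 0} = \frac{1}{-3 + 0} = \frac{1}{-3} = - \frac{1}{3} \approx -0.33333$)
$\left(S{\left(6,-2 \right)} + Q{\left(W{\left(0 \right)} \right)}\right) Z = \left(1 + 0\right) \left(- \frac{1}{3}\right) = 1 \left(- \frac{1}{3}\right) = - \frac{1}{3}$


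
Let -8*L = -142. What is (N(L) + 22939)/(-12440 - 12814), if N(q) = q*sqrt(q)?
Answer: -22939/25254 - 71*sqrt(71)/202032 ≈ -0.91129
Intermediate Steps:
L = 71/4 (L = -1/8*(-142) = 71/4 ≈ 17.750)
N(q) = q**(3/2)
(N(L) + 22939)/(-12440 - 12814) = ((71/4)**(3/2) + 22939)/(-12440 - 12814) = (71*sqrt(71)/8 + 22939)/(-25254) = (22939 + 71*sqrt(71)/8)*(-1/25254) = -22939/25254 - 71*sqrt(71)/202032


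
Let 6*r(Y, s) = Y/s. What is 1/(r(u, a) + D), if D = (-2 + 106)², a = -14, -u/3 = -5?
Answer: 28/302843 ≈ 9.2457e-5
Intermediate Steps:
u = 15 (u = -3*(-5) = 15)
r(Y, s) = Y/(6*s) (r(Y, s) = (Y/s)/6 = Y/(6*s))
D = 10816 (D = 104² = 10816)
1/(r(u, a) + D) = 1/((⅙)*15/(-14) + 10816) = 1/((⅙)*15*(-1/14) + 10816) = 1/(-5/28 + 10816) = 1/(302843/28) = 28/302843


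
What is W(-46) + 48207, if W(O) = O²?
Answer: 50323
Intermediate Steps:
W(-46) + 48207 = (-46)² + 48207 = 2116 + 48207 = 50323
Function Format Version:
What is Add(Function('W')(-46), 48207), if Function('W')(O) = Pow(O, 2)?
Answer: 50323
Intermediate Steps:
Add(Function('W')(-46), 48207) = Add(Pow(-46, 2), 48207) = Add(2116, 48207) = 50323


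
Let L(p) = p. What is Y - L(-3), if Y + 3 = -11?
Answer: -11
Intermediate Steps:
Y = -14 (Y = -3 - 11 = -14)
Y - L(-3) = -14 - 1*(-3) = -14 + 3 = -11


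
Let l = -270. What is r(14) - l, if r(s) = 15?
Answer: 285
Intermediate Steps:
r(14) - l = 15 - 1*(-270) = 15 + 270 = 285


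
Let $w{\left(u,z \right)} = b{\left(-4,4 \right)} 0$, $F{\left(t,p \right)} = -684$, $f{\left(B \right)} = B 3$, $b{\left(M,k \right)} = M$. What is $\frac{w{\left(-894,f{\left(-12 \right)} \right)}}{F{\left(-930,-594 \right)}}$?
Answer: $0$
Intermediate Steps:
$f{\left(B \right)} = 3 B$
$w{\left(u,z \right)} = 0$ ($w{\left(u,z \right)} = \left(-4\right) 0 = 0$)
$\frac{w{\left(-894,f{\left(-12 \right)} \right)}}{F{\left(-930,-594 \right)}} = \frac{0}{-684} = 0 \left(- \frac{1}{684}\right) = 0$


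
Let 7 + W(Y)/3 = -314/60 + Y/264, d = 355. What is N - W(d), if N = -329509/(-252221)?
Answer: 3770156393/110977240 ≈ 33.972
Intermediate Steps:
W(Y) = -367/10 + Y/88 (W(Y) = -21 + 3*(-314/60 + Y/264) = -21 + 3*(-314*1/60 + Y*(1/264)) = -21 + 3*(-157/30 + Y/264) = -21 + (-157/10 + Y/88) = -367/10 + Y/88)
N = 329509/252221 (N = -329509*(-1/252221) = 329509/252221 ≈ 1.3064)
N - W(d) = 329509/252221 - (-367/10 + (1/88)*355) = 329509/252221 - (-367/10 + 355/88) = 329509/252221 - 1*(-14373/440) = 329509/252221 + 14373/440 = 3770156393/110977240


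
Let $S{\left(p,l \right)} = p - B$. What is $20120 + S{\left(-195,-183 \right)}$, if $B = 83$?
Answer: $19842$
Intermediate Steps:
$S{\left(p,l \right)} = -83 + p$ ($S{\left(p,l \right)} = p - 83 = -83 + p$)
$20120 + S{\left(-195,-183 \right)} = 20120 - 278 = 19842$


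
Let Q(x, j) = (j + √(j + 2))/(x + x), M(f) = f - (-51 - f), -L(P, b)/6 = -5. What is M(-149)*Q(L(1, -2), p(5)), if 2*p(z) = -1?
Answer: 247/120 - 247*√6/120 ≈ -2.9835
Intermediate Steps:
L(P, b) = 30 (L(P, b) = -6*(-5) = 30)
p(z) = -½ (p(z) = (½)*(-1) = -½)
M(f) = 51 + 2*f (M(f) = f + (51 + f) = 51 + 2*f)
Q(x, j) = (j + √(2 + j))/(2*x) (Q(x, j) = (j + √(2 + j))/((2*x)) = (j + √(2 + j))*(1/(2*x)) = (j + √(2 + j))/(2*x))
M(-149)*Q(L(1, -2), p(5)) = (51 + 2*(-149))*((½)*(-½ + √(2 - ½))/30) = (51 - 298)*((½)*(1/30)*(-½ + √(3/2))) = -247*(-½ + √6/2)/(2*30) = -247*(-1/120 + √6/120) = 247/120 - 247*√6/120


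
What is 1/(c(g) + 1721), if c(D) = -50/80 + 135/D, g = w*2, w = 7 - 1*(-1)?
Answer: 16/27661 ≈ 0.00057843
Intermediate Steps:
w = 8 (w = 7 + 1 = 8)
g = 16 (g = 8*2 = 16)
c(D) = -5/8 + 135/D (c(D) = -50*1/80 + 135/D = -5/8 + 135/D)
1/(c(g) + 1721) = 1/((-5/8 + 135/16) + 1721) = 1/(125/16 + 1721) = 1/(27661/16) = 16/27661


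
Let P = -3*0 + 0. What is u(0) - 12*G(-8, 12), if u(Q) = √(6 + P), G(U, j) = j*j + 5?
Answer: -1788 + √6 ≈ -1785.6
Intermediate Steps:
P = 0 (P = 0 + 0 = 0)
G(U, j) = 5 + j² (G(U, j) = j² + 5 = 5 + j²)
u(Q) = √6 (u(Q) = √(6 + 0) = √6)
u(0) - 12*G(-8, 12) = √6 - 12*(5 + 12²) = √6 - 12*(5 + 144) = √6 - 12*149 = √6 - 1788 = -1788 + √6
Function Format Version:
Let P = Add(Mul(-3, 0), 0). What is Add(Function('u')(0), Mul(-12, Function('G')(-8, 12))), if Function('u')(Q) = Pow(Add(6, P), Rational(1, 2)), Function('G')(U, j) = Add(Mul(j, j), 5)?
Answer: Add(-1788, Pow(6, Rational(1, 2))) ≈ -1785.6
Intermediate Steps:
P = 0 (P = Add(0, 0) = 0)
Function('G')(U, j) = Add(5, Pow(j, 2)) (Function('G')(U, j) = Add(Pow(j, 2), 5) = Add(5, Pow(j, 2)))
Function('u')(Q) = Pow(6, Rational(1, 2)) (Function('u')(Q) = Pow(Add(6, 0), Rational(1, 2)) = Pow(6, Rational(1, 2)))
Add(Function('u')(0), Mul(-12, Function('G')(-8, 12))) = Add(Pow(6, Rational(1, 2)), Mul(-12, Add(5, Pow(12, 2)))) = Add(Pow(6, Rational(1, 2)), Mul(-12, Add(5, 144))) = Add(Pow(6, Rational(1, 2)), Mul(-12, 149)) = Add(Pow(6, Rational(1, 2)), -1788) = Add(-1788, Pow(6, Rational(1, 2)))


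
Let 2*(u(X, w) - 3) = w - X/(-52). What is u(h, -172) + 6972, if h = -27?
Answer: 716429/104 ≈ 6888.7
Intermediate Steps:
u(X, w) = 3 + w/2 + X/104 (u(X, w) = 3 + (w - X/(-52))/2 = 3 + (w - X*(-1)/52)/2 = 3 + (w - (-1)*X/52)/2 = 3 + (w + X/52)/2 = 3 + (w/2 + X/104) = 3 + w/2 + X/104)
u(h, -172) + 6972 = (3 + (1/2)*(-172) + (1/104)*(-27)) + 6972 = (3 - 86 - 27/104) + 6972 = -8659/104 + 6972 = 716429/104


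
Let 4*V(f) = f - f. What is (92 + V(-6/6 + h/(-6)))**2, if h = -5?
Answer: 8464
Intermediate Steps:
V(f) = 0 (V(f) = (f - f)/4 = (1/4)*0 = 0)
(92 + V(-6/6 + h/(-6)))**2 = (92 + 0)**2 = 92**2 = 8464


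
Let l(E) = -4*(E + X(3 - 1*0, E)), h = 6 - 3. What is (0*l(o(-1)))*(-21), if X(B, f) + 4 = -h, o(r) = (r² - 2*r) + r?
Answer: 0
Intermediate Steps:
o(r) = r² - r
h = 3
X(B, f) = -7 (X(B, f) = -4 - 1*3 = -4 - 3 = -7)
l(E) = 28 - 4*E (l(E) = -4*(E - 7) = -4*(-7 + E) = 28 - 4*E)
(0*l(o(-1)))*(-21) = (0*(28 - (-4)*(-1 - 1)))*(-21) = (0*(28 - (-4)*(-2)))*(-21) = (0*(28 - 4*2))*(-21) = (0*(28 - 8))*(-21) = (0*20)*(-21) = 0*(-21) = 0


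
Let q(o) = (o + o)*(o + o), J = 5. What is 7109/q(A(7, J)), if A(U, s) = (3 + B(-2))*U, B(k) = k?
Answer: 7109/196 ≈ 36.270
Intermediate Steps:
A(U, s) = U (A(U, s) = (3 - 2)*U = 1*U = U)
q(o) = 4*o² (q(o) = (2*o)*(2*o) = 4*o²)
7109/q(A(7, J)) = 7109/((4*7²)) = 7109/((4*49)) = 7109/196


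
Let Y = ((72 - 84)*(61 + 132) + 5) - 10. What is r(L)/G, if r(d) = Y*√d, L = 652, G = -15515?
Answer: 4642*√163/15515 ≈ 3.8199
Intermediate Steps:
Y = -2321 (Y = (-12*193 + 5) - 10 = (-2316 + 5) - 10 = -2311 - 10 = -2321)
r(d) = -2321*√d
r(L)/G = -4642*√163/(-15515) = -4642*√163*(-1/15515) = 4642*√163/15515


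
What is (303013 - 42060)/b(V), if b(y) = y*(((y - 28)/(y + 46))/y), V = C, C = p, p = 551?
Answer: 155788941/523 ≈ 2.9788e+5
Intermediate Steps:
C = 551
V = 551
b(y) = (-28 + y)/(46 + y) (b(y) = y*(((-28 + y)/(46 + y))/y) = y*((-28 + y)/(y*(46 + y))) = (-28 + y)/(46 + y))
(303013 - 42060)/b(V) = (303013 - 42060)/(((-28 + 551)/(46 + 551))) = 260953/((523/597)) = 260953/(((1/597)*523)) = 260953/(523/597) = 260953*(597/523) = 155788941/523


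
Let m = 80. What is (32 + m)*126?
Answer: 14112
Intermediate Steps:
(32 + m)*126 = (32 + 80)*126 = 112*126 = 14112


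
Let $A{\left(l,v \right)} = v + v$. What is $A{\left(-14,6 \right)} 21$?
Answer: $252$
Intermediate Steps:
$A{\left(l,v \right)} = 2 v$
$A{\left(-14,6 \right)} 21 = 2 \cdot 6 \cdot 21 = 12 \cdot 21 = 252$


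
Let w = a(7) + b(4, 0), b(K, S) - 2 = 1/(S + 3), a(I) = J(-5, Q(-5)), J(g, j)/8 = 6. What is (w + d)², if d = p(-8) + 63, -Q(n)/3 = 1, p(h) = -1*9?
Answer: 97969/9 ≈ 10885.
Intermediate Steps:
p(h) = -9
Q(n) = -3 (Q(n) = -3*1 = -3)
J(g, j) = 48 (J(g, j) = 8*6 = 48)
a(I) = 48
b(K, S) = 2 + 1/(3 + S) (b(K, S) = 2 + 1/(S + 3) = 2 + 1/(3 + S))
w = 151/3 (w = 48 + (7 + 2*0)/(3 + 0) = 48 + (7 + 0)/3 = 48 + (⅓)*7 = 48 + 7/3 = 151/3 ≈ 50.333)
d = 54 (d = -9 + 63 = 54)
(w + d)² = (151/3 + 54)² = (313/3)² = 97969/9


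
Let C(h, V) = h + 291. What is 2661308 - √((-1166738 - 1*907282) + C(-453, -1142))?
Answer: 2661308 - 11*I*√17142 ≈ 2.6613e+6 - 1440.2*I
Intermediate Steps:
C(h, V) = 291 + h
2661308 - √((-1166738 - 1*907282) + C(-453, -1142)) = 2661308 - √((-1166738 - 1*907282) + (291 - 453)) = 2661308 - √((-1166738 - 907282) - 162) = 2661308 - √(-2074020 - 162) = 2661308 - √(-2074182) = 2661308 - 11*I*√17142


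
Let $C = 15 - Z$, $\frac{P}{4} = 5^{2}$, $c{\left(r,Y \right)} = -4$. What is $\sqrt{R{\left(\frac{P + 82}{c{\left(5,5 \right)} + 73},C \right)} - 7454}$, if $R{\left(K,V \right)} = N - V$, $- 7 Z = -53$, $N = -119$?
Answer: $\frac{i \sqrt{371441}}{7} \approx 87.066 i$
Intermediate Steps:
$Z = \frac{53}{7}$ ($Z = \left(- \frac{1}{7}\right) \left(-53\right) = \frac{53}{7} \approx 7.5714$)
$P = 100$ ($P = 4 \cdot 5^{2} = 4 \cdot 25 = 100$)
$C = \frac{52}{7}$ ($C = 15 - \frac{53}{7} = \frac{52}{7} \approx 7.4286$)
$R{\left(K,V \right)} = -119 - V$
$\sqrt{R{\left(\frac{P + 82}{c{\left(5,5 \right)} + 73},C \right)} - 7454} = \sqrt{\left(-119 - \frac{52}{7}\right) - 7454} = \sqrt{- \frac{885}{7} - 7454} = \sqrt{- \frac{53063}{7}} = \frac{i \sqrt{371441}}{7}$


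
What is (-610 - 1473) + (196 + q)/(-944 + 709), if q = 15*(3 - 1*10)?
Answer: -489596/235 ≈ -2083.4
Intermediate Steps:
q = -105 (q = 15*(3 - 10) = 15*(-7) = -105)
(-610 - 1473) + (196 + q)/(-944 + 709) = (-610 - 1473) + (196 - 105)/(-944 + 709) = -2083 + 91/(-235) = -2083 + 91*(-1/235) = -2083 - 91/235 = -489596/235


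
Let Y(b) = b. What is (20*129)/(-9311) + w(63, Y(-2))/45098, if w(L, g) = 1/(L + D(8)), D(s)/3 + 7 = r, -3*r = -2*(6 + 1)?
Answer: -6515749729/23514818768 ≈ -0.27709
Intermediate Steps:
r = 14/3 (r = -(-2)*(6 + 1)/3 = -(-2)*7/3 = -1/3*(-14) = 14/3 ≈ 4.6667)
D(s) = -7 (D(s) = -21 + 3*(14/3) = -21 + 14 = -7)
w(L, g) = 1/(-7 + L) (w(L, g) = 1/(L - 7) = 1/(-7 + L))
(20*129)/(-9311) + w(63, Y(-2))/45098 = (20*129)/(-9311) + 1/((-7 + 63)*45098) = 2580*(-1/9311) + (1/45098)/56 = -2580/9311 + (1/56)*(1/45098) = -2580/9311 + 1/2525488 = -6515749729/23514818768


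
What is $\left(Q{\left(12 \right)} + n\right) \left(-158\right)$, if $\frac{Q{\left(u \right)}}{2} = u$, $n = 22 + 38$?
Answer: $-13272$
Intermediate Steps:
$n = 60$
$Q{\left(u \right)} = 2 u$
$\left(Q{\left(12 \right)} + n\right) \left(-158\right) = \left(2 \cdot 12 + 60\right) \left(-158\right) = \left(24 + 60\right) \left(-158\right) = 84 \left(-158\right) = -13272$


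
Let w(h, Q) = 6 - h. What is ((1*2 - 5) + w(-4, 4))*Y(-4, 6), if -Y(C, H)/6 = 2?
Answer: -84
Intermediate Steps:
Y(C, H) = -12 (Y(C, H) = -6*2 = -12)
((1*2 - 5) + w(-4, 4))*Y(-4, 6) = ((1*2 - 5) + (6 - 1*(-4)))*(-12) = ((2 - 5) + (6 + 4))*(-12) = (-3 + 10)*(-12) = 7*(-12) = -84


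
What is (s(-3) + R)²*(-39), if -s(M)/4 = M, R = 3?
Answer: -8775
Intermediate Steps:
s(M) = -4*M
(s(-3) + R)²*(-39) = (-4*(-3) + 3)²*(-39) = (12 + 3)²*(-39) = 15²*(-39) = 225*(-39) = -8775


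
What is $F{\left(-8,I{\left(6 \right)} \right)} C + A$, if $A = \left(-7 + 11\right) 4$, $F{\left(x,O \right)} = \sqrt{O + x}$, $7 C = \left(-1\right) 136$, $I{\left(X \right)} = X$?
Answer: $16 - \frac{136 i \sqrt{2}}{7} \approx 16.0 - 27.476 i$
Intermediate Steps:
$C = - \frac{136}{7}$ ($C = \frac{\left(-1\right) 136}{7} = \frac{1}{7} \left(-136\right) = - \frac{136}{7} \approx -19.429$)
$A = 16$ ($A = 4 \cdot 4 = 16$)
$F{\left(-8,I{\left(6 \right)} \right)} C + A = \sqrt{6 - 8} \left(- \frac{136}{7}\right) + 16 = \sqrt{-2} \left(- \frac{136}{7}\right) + 16 = i \sqrt{2} \left(- \frac{136}{7}\right) + 16 = - \frac{136 i \sqrt{2}}{7} + 16 = 16 - \frac{136 i \sqrt{2}}{7}$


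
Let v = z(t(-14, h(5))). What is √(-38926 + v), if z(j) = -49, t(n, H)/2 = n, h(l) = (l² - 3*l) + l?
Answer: 5*I*√1559 ≈ 197.42*I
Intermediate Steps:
h(l) = l² - 2*l
t(n, H) = 2*n
v = -49
√(-38926 + v) = √(-38926 - 49) = √(-38975) = 5*I*√1559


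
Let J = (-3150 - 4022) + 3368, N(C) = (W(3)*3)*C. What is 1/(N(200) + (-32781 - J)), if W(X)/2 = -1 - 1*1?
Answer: -1/31377 ≈ -3.1870e-5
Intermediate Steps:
W(X) = -4 (W(X) = 2*(-1 - 1*1) = 2*(-1 - 1) = 2*(-2) = -4)
N(C) = -12*C (N(C) = (-4*3)*C = -12*C)
J = -3804 (J = -7172 + 3368 = -3804)
1/(N(200) + (-32781 - J)) = 1/(-12*200 + (-32781 - 1*(-3804))) = 1/(-2400 + (-32781 + 3804)) = 1/(-2400 - 28977) = 1/(-31377) = -1/31377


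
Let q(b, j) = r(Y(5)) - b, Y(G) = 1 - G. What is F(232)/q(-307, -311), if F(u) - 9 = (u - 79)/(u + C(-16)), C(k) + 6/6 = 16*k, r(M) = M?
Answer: 24/2525 ≈ 0.0095049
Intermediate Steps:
C(k) = -1 + 16*k
F(u) = 9 + (-79 + u)/(-257 + u) (F(u) = 9 + (u - 79)/(u + (-1 + 16*(-16))) = 9 + (-79 + u)/(u + (-1 - 256)) = 9 + (-79 + u)/(u - 257) = 9 + (-79 + u)/(-257 + u))
q(b, j) = -4 - b (q(b, j) = (1 - 1*5) - b = (1 - 5) - b = -4 - b)
F(232)/q(-307, -311) = (2*(-1196 + 5*232)/(-257 + 232))/(-4 - 1*(-307)) = (2*(-1196 + 1160)/(-25))/(-4 + 307) = (2*(-1/25)*(-36))/303 = (72/25)*(1/303) = 24/2525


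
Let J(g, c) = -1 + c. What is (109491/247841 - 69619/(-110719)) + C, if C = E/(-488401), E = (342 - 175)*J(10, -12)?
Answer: 14407416208894917/13402069071131279 ≈ 1.0750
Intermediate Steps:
E = -2171 (E = (342 - 175)*(-1 - 12) = 167*(-13) = -2171)
C = 2171/488401 (C = -2171/(-488401) = -2171*(-1/488401) = 2171/488401 ≈ 0.0044451)
(109491/247841 - 69619/(-110719)) + C = (109491/247841 - 69619/(-110719)) + 2171/488401 = (109491*(1/247841) - 69619*(-1/110719)) + 2171/488401 = (109491/247841 + 69619/110719) + 2171/488401 = 29377176608/27440707679 + 2171/488401 = 14407416208894917/13402069071131279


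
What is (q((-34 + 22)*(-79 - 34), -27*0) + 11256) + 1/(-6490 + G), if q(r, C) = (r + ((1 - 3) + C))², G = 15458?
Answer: 16542121697/8968 ≈ 1.8446e+6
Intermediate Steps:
q(r, C) = (-2 + C + r)² (q(r, C) = (r + (-2 + C))² = (-2 + C + r)²)
(q((-34 + 22)*(-79 - 34), -27*0) + 11256) + 1/(-6490 + G) = ((-2 - 27*0 + (-34 + 22)*(-79 - 34))² + 11256) + 1/(-6490 + 15458) = ((-2 + 0 - 12*(-113))² + 11256) + 1/8968 = ((-2 + 0 + 1356)² + 11256) + 1/8968 = (1354² + 11256) + 1/8968 = (1833316 + 11256) + 1/8968 = 1844572 + 1/8968 = 16542121697/8968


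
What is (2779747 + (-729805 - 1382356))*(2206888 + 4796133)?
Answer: 4675118777306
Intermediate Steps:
(2779747 + (-729805 - 1382356))*(2206888 + 4796133) = (2779747 - 2112161)*7003021 = 667586*7003021 = 4675118777306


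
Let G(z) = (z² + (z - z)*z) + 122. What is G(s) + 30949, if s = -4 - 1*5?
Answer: 31152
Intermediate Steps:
s = -9 (s = -4 - 5 = -9)
G(z) = 122 + z² (G(z) = (z² + 0*z) + 122 = (z² + 0) + 122 = z² + 122 = 122 + z²)
G(s) + 30949 = (122 + (-9)²) + 30949 = (122 + 81) + 30949 = 203 + 30949 = 31152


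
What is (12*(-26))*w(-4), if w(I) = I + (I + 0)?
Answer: 2496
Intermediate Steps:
w(I) = 2*I (w(I) = I + I = 2*I)
(12*(-26))*w(-4) = (12*(-26))*(2*(-4)) = -312*(-8) = 2496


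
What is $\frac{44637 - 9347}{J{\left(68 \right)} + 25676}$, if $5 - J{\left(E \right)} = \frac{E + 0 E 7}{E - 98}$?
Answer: $\frac{529350}{385249} \approx 1.374$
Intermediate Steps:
$J{\left(E \right)} = 5 - \frac{E}{-98 + E}$ ($J{\left(E \right)} = 5 - \frac{E + 0 E 7}{E - 98} = 5 - \frac{E + 0 \cdot 7}{-98 + E} = 5 - \frac{E + 0}{-98 + E} = 5 - \frac{E}{-98 + E}$)
$\frac{44637 - 9347}{J{\left(68 \right)} + 25676} = \frac{44637 - 9347}{\frac{2 \left(-245 + 2 \cdot 68\right)}{-98 + 68} + 25676} = \frac{35290}{\frac{2 \left(-245 + 136\right)}{-30} + 25676} = \frac{35290}{2 \left(- \frac{1}{30}\right) \left(-109\right) + 25676} = \frac{35290}{\frac{109}{15} + 25676} = \frac{35290}{\frac{385249}{15}} = 35290 \cdot \frac{15}{385249} = \frac{529350}{385249}$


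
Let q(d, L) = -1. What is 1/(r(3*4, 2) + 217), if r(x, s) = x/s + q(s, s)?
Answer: 1/222 ≈ 0.0045045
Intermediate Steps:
r(x, s) = -1 + x/s (r(x, s) = x/s - 1 = -1 + x/s)
1/(r(3*4, 2) + 217) = 1/((3*4 - 1*2)/2 + 217) = 1/((12 - 2)/2 + 217) = 1/((½)*10 + 217) = 1/(5 + 217) = 1/222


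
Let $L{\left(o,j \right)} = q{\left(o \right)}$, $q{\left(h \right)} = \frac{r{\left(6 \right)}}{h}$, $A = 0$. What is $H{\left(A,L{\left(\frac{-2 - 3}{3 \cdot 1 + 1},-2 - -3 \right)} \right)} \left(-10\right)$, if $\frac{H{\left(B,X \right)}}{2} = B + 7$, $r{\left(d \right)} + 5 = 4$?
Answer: $-140$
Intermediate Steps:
$r{\left(d \right)} = -1$ ($r{\left(d \right)} = -5 + 4 = -1$)
$q{\left(h \right)} = - \frac{1}{h}$
$L{\left(o,j \right)} = - \frac{1}{o}$
$H{\left(B,X \right)} = 14 + 2 B$ ($H{\left(B,X \right)} = 2 \left(B + 7\right) = 2 \left(7 + B\right) = 14 + 2 B$)
$H{\left(A,L{\left(\frac{-2 - 3}{3 \cdot 1 + 1},-2 - -3 \right)} \right)} \left(-10\right) = \left(14 + 2 \cdot 0\right) \left(-10\right) = \left(14 + 0\right) \left(-10\right) = 14 \left(-10\right) = -140$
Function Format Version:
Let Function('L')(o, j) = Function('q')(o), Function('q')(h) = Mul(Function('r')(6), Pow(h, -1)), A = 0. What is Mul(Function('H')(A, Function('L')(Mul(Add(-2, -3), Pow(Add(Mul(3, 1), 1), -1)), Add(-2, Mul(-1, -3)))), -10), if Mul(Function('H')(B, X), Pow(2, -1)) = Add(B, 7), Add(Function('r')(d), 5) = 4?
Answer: -140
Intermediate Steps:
Function('r')(d) = -1 (Function('r')(d) = Add(-5, 4) = -1)
Function('q')(h) = Mul(-1, Pow(h, -1))
Function('L')(o, j) = Mul(-1, Pow(o, -1))
Function('H')(B, X) = Add(14, Mul(2, B)) (Function('H')(B, X) = Mul(2, Add(B, 7)) = Mul(2, Add(7, B)) = Add(14, Mul(2, B)))
Mul(Function('H')(A, Function('L')(Mul(Add(-2, -3), Pow(Add(Mul(3, 1), 1), -1)), Add(-2, Mul(-1, -3)))), -10) = Mul(Add(14, Mul(2, 0)), -10) = Mul(Add(14, 0), -10) = Mul(14, -10) = -140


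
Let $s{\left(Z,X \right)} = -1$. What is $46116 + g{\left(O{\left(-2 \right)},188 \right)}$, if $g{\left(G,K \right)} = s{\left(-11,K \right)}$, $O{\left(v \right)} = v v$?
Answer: $46115$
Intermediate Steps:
$O{\left(v \right)} = v^{2}$
$g{\left(G,K \right)} = -1$
$46116 + g{\left(O{\left(-2 \right)},188 \right)} = 46116 - 1 = 46115$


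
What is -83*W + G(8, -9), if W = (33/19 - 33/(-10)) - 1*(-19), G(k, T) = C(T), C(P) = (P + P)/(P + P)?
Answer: -378871/190 ≈ -1994.1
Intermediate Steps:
C(P) = 1 (C(P) = (2*P)/((2*P)) = (2*P)*(1/(2*P)) = 1)
G(k, T) = 1
W = 4567/190 (W = (33*(1/19) - 33*(-⅒)) + 19 = (33/19 + 33/10) + 19 = 957/190 + 19 = 4567/190 ≈ 24.037)
-83*W + G(8, -9) = -83*4567/190 + 1 = -379061/190 + 1 = -378871/190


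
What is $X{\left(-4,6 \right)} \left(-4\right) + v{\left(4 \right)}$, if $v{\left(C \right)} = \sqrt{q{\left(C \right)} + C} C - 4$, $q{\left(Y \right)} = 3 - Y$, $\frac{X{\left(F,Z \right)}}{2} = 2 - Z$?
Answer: $28 + 4 \sqrt{3} \approx 34.928$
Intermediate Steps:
$X{\left(F,Z \right)} = 4 - 2 Z$ ($X{\left(F,Z \right)} = 2 \left(2 - Z\right) = 4 - 2 Z$)
$v{\left(C \right)} = -4 + C \sqrt{3}$ ($v{\left(C \right)} = \sqrt{\left(3 - C\right) + C} C - 4 = \sqrt{3} C - 4 = C \sqrt{3} - 4 = -4 + C \sqrt{3}$)
$X{\left(-4,6 \right)} \left(-4\right) + v{\left(4 \right)} = \left(4 - 12\right) \left(-4\right) - \left(4 - 4 \sqrt{3}\right) = \left(-8\right) \left(-4\right) - \left(4 - 4 \sqrt{3}\right) = 32 - \left(4 - 4 \sqrt{3}\right) = 28 + 4 \sqrt{3}$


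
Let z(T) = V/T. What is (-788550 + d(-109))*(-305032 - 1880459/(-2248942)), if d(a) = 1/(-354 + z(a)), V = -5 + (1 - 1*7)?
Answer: 4173377160679286302183/17350587530 ≈ 2.4053e+11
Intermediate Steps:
V = -11 (V = -5 + (1 - 7) = -5 - 6 = -11)
z(T) = -11/T
d(a) = 1/(-354 - 11/a)
(-788550 + d(-109))*(-305032 - 1880459/(-2248942)) = (-788550 - 1*(-109)/(11 + 354*(-109)))*(-305032 - 1880459/(-2248942)) = (-788550 - 1*(-109)/(11 - 38586))*(-305032 - 1880459*(-1/2248942)) = (-788550 - 1*(-109)/(-38575))*(-305032 + 1880459/2248942) = (-788550 - 1*(-109)*(-1/38575))*(-685997395685/2248942) = (-788550 - 109/38575)*(-685997395685/2248942) = -30418316359/38575*(-685997395685/2248942) = 4173377160679286302183/17350587530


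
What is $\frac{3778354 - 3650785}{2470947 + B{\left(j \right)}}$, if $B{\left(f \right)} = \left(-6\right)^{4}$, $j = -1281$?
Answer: $\frac{42523}{824081} \approx 0.051601$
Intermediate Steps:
$B{\left(f \right)} = 1296$
$\frac{3778354 - 3650785}{2470947 + B{\left(j \right)}} = \frac{3778354 - 3650785}{2470947 + 1296} = \frac{127569}{2472243} = 127569 \cdot \frac{1}{2472243} = \frac{42523}{824081}$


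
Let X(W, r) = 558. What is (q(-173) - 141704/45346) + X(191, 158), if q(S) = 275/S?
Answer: 2170222911/3922429 ≈ 553.29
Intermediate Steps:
(q(-173) - 141704/45346) + X(191, 158) = (275/(-173) - 141704/45346) + 558 = (275*(-1/173) - 141704*1/45346) + 558 = (-275/173 - 70852/22673) + 558 = -18492471/3922429 + 558 = 2170222911/3922429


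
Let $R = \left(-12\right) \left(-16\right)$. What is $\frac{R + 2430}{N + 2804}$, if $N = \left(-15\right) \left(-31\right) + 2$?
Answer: $\frac{2622}{3271} \approx 0.80159$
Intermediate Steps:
$N = 467$ ($N = 465 + 2 = 467$)
$R = 192$
$\frac{R + 2430}{N + 2804} = \frac{192 + 2430}{467 + 2804} = \frac{2622}{3271}$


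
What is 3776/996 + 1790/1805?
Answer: 429926/89889 ≈ 4.7829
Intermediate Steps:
3776/996 + 1790/1805 = 3776*(1/996) + 1790*(1/1805) = 944/249 + 358/361 = 429926/89889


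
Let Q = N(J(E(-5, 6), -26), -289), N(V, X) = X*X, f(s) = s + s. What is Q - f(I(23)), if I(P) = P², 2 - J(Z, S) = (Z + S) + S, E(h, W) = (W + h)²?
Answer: 82463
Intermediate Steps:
J(Z, S) = 2 - Z - 2*S (J(Z, S) = 2 - ((Z + S) + S) = 2 - ((S + Z) + S) = 2 - (Z + 2*S) = 2 + (-Z - 2*S) = 2 - Z - 2*S)
f(s) = 2*s
N(V, X) = X²
Q = 83521 (Q = (-289)² = 83521)
Q - f(I(23)) = 83521 - 2*23² = 83521 - 2*529 = 83521 - 1*1058 = 83521 - 1058 = 82463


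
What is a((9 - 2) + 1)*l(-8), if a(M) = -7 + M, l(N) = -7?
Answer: -7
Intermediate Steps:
a((9 - 2) + 1)*l(-8) = (-7 + ((9 - 2) + 1))*(-7) = (-7 + (7 + 1))*(-7) = (-7 + 8)*(-7) = 1*(-7) = -7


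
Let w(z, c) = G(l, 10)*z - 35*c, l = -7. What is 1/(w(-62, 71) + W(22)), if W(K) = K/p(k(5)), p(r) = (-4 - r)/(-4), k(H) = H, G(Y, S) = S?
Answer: -9/27857 ≈ -0.00032308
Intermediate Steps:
p(r) = 1 + r/4 (p(r) = (-4 - r)*(-¼) = 1 + r/4)
w(z, c) = -35*c + 10*z (w(z, c) = 10*z - 35*c = -35*c + 10*z)
W(K) = 4*K/9 (W(K) = K/(1 + (¼)*5) = K/(1 + 5/4) = K/(9/4) = K*(4/9) = 4*K/9)
1/(w(-62, 71) + W(22)) = 1/((-35*71 + 10*(-62)) + (4/9)*22) = 1/((-2485 - 620) + 88/9) = 1/(-3105 + 88/9) = 1/(-27857/9) = -9/27857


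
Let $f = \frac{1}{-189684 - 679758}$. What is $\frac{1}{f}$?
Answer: $-869442$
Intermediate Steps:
$f = - \frac{1}{869442}$ ($f = \frac{1}{-869442} = - \frac{1}{869442} \approx -1.1502 \cdot 10^{-6}$)
$\frac{1}{f} = \frac{1}{- \frac{1}{869442}} = -869442$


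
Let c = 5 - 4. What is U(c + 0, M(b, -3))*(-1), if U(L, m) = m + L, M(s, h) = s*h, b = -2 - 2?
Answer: -13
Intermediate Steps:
b = -4
c = 1
M(s, h) = h*s
U(L, m) = L + m
U(c + 0, M(b, -3))*(-1) = ((1 + 0) - 3*(-4))*(-1) = (1 + 12)*(-1) = 13*(-1) = -13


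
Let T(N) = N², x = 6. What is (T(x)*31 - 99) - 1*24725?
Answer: -23708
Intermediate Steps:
(T(x)*31 - 99) - 1*24725 = (6²*31 - 99) - 1*24725 = (36*31 - 99) - 24725 = (1116 - 99) - 24725 = 1017 - 24725 = -23708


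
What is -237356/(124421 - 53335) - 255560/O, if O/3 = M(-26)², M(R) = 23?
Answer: -9271711066/56406741 ≈ -164.37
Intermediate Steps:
O = 1587 (O = 3*23² = 3*529 = 1587)
-237356/(124421 - 53335) - 255560/O = -237356/(124421 - 53335) - 255560/1587 = -237356/71086 - 255560*1/1587 = -237356*1/71086 - 255560/1587 = -118678/35543 - 255560/1587 = -9271711066/56406741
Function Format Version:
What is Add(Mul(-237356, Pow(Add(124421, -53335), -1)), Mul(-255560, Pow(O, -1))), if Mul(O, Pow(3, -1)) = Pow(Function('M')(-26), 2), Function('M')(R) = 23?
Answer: Rational(-9271711066, 56406741) ≈ -164.37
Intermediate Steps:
O = 1587 (O = Mul(3, Pow(23, 2)) = Mul(3, 529) = 1587)
Add(Mul(-237356, Pow(Add(124421, -53335), -1)), Mul(-255560, Pow(O, -1))) = Add(Mul(-237356, Pow(Add(124421, -53335), -1)), Mul(-255560, Pow(1587, -1))) = Add(Mul(-237356, Pow(71086, -1)), Mul(-255560, Rational(1, 1587))) = Add(Mul(-237356, Rational(1, 71086)), Rational(-255560, 1587)) = Add(Rational(-118678, 35543), Rational(-255560, 1587)) = Rational(-9271711066, 56406741)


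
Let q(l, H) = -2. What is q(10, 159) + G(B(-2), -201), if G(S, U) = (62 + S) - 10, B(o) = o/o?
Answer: 51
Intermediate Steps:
B(o) = 1
G(S, U) = 52 + S
q(10, 159) + G(B(-2), -201) = -2 + (52 + 1) = -2 + 53 = 51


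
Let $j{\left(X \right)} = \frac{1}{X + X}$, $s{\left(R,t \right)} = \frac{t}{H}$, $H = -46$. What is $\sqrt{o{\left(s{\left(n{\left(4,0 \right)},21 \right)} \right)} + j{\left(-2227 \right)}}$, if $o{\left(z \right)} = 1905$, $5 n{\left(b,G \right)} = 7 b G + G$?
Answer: $\frac{\sqrt{37791606526}}{4454} \approx 43.646$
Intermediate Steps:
$n{\left(b,G \right)} = \frac{G}{5} + \frac{7 G b}{5}$ ($n{\left(b,G \right)} = \frac{7 b G + G}{5} = \frac{7 G b + G}{5} = \frac{G + 7 G b}{5} = \frac{G}{5} + \frac{7 G b}{5}$)
$s{\left(R,t \right)} = - \frac{t}{46}$ ($s{\left(R,t \right)} = \frac{t}{-46} = t \left(- \frac{1}{46}\right) = - \frac{t}{46}$)
$j{\left(X \right)} = \frac{1}{2 X}$
$\sqrt{o{\left(s{\left(n{\left(4,0 \right)},21 \right)} \right)} + j{\left(-2227 \right)}} = \sqrt{1905 + \frac{1}{2 \left(-2227\right)}} = \sqrt{1905 + \frac{1}{2} \left(- \frac{1}{2227}\right)} = \sqrt{1905 - \frac{1}{4454}} = \sqrt{\frac{8484869}{4454}} = \frac{\sqrt{37791606526}}{4454}$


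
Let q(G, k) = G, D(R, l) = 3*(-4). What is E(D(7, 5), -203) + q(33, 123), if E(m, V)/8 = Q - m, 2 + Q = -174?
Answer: -1279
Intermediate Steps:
Q = -176 (Q = -2 - 174 = -176)
D(R, l) = -12
E(m, V) = -1408 - 8*m (E(m, V) = 8*(-176 - m) = -1408 - 8*m)
E(D(7, 5), -203) + q(33, 123) = (-1408 - 8*(-12)) + 33 = (-1408 + 96) + 33 = -1312 + 33 = -1279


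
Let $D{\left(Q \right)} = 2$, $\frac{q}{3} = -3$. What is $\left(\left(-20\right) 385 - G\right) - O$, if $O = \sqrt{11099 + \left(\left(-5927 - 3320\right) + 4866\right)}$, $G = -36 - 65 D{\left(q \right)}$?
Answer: $-7534 - \sqrt{6718} \approx -7616.0$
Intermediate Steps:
$q = -9$ ($q = 3 \left(-3\right) = -9$)
$G = -166$ ($G = -36 - 130 = -166$)
$O = \sqrt{6718}$ ($O = \sqrt{11099 + \left(-9247 + 4866\right)} = \sqrt{11099 - 4381} = \sqrt{6718} \approx 81.963$)
$\left(\left(-20\right) 385 - G\right) - O = \left(\left(-20\right) 385 - -166\right) - \sqrt{6718} = \left(-7700 + 166\right) - \sqrt{6718} = -7534 - \sqrt{6718}$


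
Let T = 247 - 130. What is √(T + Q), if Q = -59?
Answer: √58 ≈ 7.6158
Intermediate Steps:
T = 117
√(T + Q) = √(117 - 59) = √58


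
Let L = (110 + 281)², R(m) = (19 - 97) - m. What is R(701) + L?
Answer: 152102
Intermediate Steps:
R(m) = -78 - m
L = 152881 (L = 391² = 152881)
R(701) + L = (-78 - 1*701) + 152881 = (-78 - 701) + 152881 = -779 + 152881 = 152102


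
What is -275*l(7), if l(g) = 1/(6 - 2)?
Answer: -275/4 ≈ -68.750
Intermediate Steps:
l(g) = ¼ (l(g) = 1/4 = ¼)
-275*l(7) = -275*¼ = -275/4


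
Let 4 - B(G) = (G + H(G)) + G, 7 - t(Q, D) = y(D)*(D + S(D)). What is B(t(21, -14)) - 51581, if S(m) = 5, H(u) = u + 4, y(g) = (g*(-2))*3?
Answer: -53870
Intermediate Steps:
y(g) = -6*g (y(g) = -2*g*3 = -6*g)
H(u) = 4 + u
t(Q, D) = 7 + 6*D*(5 + D) (t(Q, D) = 7 - (-6*D)*(D + 5) = 7 - (-6*D)*(5 + D) = 7 - (-6)*D*(5 + D) = 7 + 6*D*(5 + D))
B(G) = -3*G (B(G) = 4 - ((G + (4 + G)) + G) = 4 - ((4 + 2*G) + G) = 4 - (4 + 3*G) = 4 + (-4 - 3*G) = -3*G)
B(t(21, -14)) - 51581 = -3*(7 + 6*(-14)² + 30*(-14)) - 51581 = -3*(7 + 6*196 - 420) - 51581 = -3*(7 + 1176 - 420) - 51581 = -3*763 - 51581 = -2289 - 51581 = -53870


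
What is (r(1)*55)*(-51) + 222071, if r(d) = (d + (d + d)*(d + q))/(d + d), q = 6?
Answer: 402067/2 ≈ 2.0103e+5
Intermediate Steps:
r(d) = (d + 2*d*(6 + d))/(2*d) (r(d) = (d + (d + d)*(d + 6))/(d + d) = (d + (2*d)*(6 + d))/((2*d)) = (d + 2*d*(6 + d))*(1/(2*d)) = (d + 2*d*(6 + d))/(2*d))
(r(1)*55)*(-51) + 222071 = ((13/2 + 1)*55)*(-51) + 222071 = ((15/2)*55)*(-51) + 222071 = (825/2)*(-51) + 222071 = -42075/2 + 222071 = 402067/2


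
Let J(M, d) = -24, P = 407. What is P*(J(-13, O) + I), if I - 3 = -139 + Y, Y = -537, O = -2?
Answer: -283679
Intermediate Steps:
I = -673 (I = 3 + (-139 - 537) = 3 - 676 = -673)
P*(J(-13, O) + I) = 407*(-24 - 673) = 407*(-697) = -283679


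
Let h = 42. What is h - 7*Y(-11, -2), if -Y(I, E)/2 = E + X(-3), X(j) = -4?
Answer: -42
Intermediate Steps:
Y(I, E) = 8 - 2*E (Y(I, E) = -2*(E - 4) = -2*(-4 + E) = 8 - 2*E)
h - 7*Y(-11, -2) = 42 - 7*(8 - 2*(-2)) = 42 - 7*(8 + 4) = 42 - 7*12 = 42 - 84 = -42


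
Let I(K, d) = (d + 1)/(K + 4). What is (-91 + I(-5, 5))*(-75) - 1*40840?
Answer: -33565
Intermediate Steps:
I(K, d) = (1 + d)/(4 + K)
(-91 + I(-5, 5))*(-75) - 1*40840 = (-91 + (1 + 5)/(4 - 5))*(-75) - 1*40840 = (-91 + 6/(-1))*(-75) - 40840 = (-91 - 1*6)*(-75) - 40840 = (-91 - 6)*(-75) - 40840 = -97*(-75) - 40840 = 7275 - 40840 = -33565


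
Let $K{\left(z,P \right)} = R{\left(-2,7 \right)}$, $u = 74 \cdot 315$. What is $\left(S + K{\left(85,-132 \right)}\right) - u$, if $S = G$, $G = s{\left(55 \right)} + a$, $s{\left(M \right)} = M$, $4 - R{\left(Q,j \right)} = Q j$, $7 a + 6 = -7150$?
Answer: $- \frac{169815}{7} \approx -24259.0$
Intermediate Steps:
$a = - \frac{7156}{7}$ ($a = - \frac{6}{7} + \frac{1}{7} \left(-7150\right) = - \frac{6}{7} - \frac{7150}{7} = - \frac{7156}{7} \approx -1022.3$)
$u = 23310$
$R{\left(Q,j \right)} = 4 - Q j$
$K{\left(z,P \right)} = 18$ ($K{\left(z,P \right)} = 4 - \left(-2\right) 7 = 4 + 14 = 18$)
$G = - \frac{6771}{7}$ ($G = 55 - \frac{7156}{7} = - \frac{6771}{7} \approx -967.29$)
$S = - \frac{6771}{7} \approx -967.29$
$\left(S + K{\left(85,-132 \right)}\right) - u = \left(- \frac{6771}{7} + 18\right) - 23310 = - \frac{6645}{7} - 23310 = - \frac{169815}{7}$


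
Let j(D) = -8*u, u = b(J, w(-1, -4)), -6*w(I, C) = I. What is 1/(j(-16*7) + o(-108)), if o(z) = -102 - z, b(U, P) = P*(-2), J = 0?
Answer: 3/26 ≈ 0.11538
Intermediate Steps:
w(I, C) = -I/6
b(U, P) = -2*P
u = -1/3 (u = -(-1)*(-1)/3 = -2*1/6 = -1/3 ≈ -0.33333)
j(D) = 8/3 (j(D) = -8*(-1/3) = 8/3)
1/(j(-16*7) + o(-108)) = 1/(8/3 + (-102 - 1*(-108))) = 1/(8/3 + (-102 + 108)) = 1/(8/3 + 6) = 1/(26/3) = 3/26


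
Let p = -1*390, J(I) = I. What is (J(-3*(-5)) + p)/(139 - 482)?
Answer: 375/343 ≈ 1.0933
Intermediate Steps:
p = -390
(J(-3*(-5)) + p)/(139 - 482) = (-3*(-5) - 390)/(139 - 482) = (15 - 390)/(-343) = -375*(-1/343) = 375/343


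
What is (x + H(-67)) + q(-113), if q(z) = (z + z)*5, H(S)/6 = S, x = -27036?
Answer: -28568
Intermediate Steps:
H(S) = 6*S
q(z) = 10*z (q(z) = (2*z)*5 = 10*z)
(x + H(-67)) + q(-113) = (-27036 + 6*(-67)) + 10*(-113) = (-27036 - 402) - 1130 = -27438 - 1130 = -28568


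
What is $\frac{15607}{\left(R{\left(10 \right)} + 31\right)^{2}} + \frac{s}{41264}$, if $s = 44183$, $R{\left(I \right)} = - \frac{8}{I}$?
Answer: $\frac{17107597783}{940860464} \approx 18.183$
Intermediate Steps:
$\frac{15607}{\left(R{\left(10 \right)} + 31\right)^{2}} + \frac{s}{41264} = \frac{15607}{\left(- \frac{8}{10} + 31\right)^{2}} + \frac{44183}{41264} = \frac{15607}{\left(\left(-8\right) \frac{1}{10} + 31\right)^{2}} + 44183 \cdot \frac{1}{41264} = \frac{15607}{\left(- \frac{4}{5} + 31\right)^{2}} + \frac{44183}{41264} = \frac{15607}{\left(\frac{151}{5}\right)^{2}} + \frac{44183}{41264} = \frac{15607}{\frac{22801}{25}} + \frac{44183}{41264} = 15607 \cdot \frac{25}{22801} + \frac{44183}{41264} = \frac{390175}{22801} + \frac{44183}{41264} = \frac{17107597783}{940860464}$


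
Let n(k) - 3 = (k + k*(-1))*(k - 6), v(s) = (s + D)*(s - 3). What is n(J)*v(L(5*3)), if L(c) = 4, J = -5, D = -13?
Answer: -27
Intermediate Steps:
v(s) = (-13 + s)*(-3 + s) (v(s) = (s - 13)*(s - 3) = (-13 + s)*(-3 + s))
n(k) = 3 (n(k) = 3 + (k + k*(-1))*(k - 6) = 3 + (k - k)*(-6 + k) = 3 + 0*(-6 + k) = 3 + 0 = 3)
n(J)*v(L(5*3)) = 3*(39 + 4**2 - 16*4) = 3*(39 + 16 - 64) = 3*(-9) = -27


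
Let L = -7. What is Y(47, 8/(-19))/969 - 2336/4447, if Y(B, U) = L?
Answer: -2294713/4309143 ≈ -0.53252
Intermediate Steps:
Y(B, U) = -7
Y(47, 8/(-19))/969 - 2336/4447 = -7/969 - 2336/4447 = -2294713/4309143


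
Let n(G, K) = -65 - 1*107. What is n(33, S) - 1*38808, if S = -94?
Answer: -38980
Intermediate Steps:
n(G, K) = -172 (n(G, K) = -65 - 107 = -172)
n(33, S) - 1*38808 = -172 - 1*38808 = -172 - 38808 = -38980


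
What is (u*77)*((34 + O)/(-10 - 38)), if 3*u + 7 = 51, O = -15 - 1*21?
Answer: 847/18 ≈ 47.056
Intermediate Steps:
O = -36 (O = -15 - 21 = -36)
u = 44/3 (u = -7/3 + (⅓)*51 = -7/3 + 17 = 44/3 ≈ 14.667)
(u*77)*((34 + O)/(-10 - 38)) = ((44/3)*77)*((34 - 36)/(-10 - 38)) = 3388*(-2/(-48))/3 = 3388*(-2*(-1/48))/3 = (3388/3)*(1/24) = 847/18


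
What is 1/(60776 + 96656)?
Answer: 1/157432 ≈ 6.3519e-6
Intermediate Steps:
1/(60776 + 96656) = 1/157432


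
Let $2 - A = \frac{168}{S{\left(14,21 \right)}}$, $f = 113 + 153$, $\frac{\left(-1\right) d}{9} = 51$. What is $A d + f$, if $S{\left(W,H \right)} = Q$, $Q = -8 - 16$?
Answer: $-3865$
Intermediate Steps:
$d = -459$ ($d = \left(-9\right) 51 = -459$)
$f = 266$
$Q = -24$ ($Q = -8 - 16 = -24$)
$S{\left(W,H \right)} = -24$
$A = 9$ ($A = 2 - \frac{168}{-24} = 2 - 168 \left(- \frac{1}{24}\right) = 2 - -7 = 2 + 7 = 9$)
$A d + f = 9 \left(-459\right) + 266 = -4131 + 266 = -3865$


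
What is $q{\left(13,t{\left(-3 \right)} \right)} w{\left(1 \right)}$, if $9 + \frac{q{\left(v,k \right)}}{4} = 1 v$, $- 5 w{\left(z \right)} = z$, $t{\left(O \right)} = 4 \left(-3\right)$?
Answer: $- \frac{16}{5} \approx -3.2$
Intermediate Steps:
$t{\left(O \right)} = -12$
$w{\left(z \right)} = - \frac{z}{5}$
$q{\left(v,k \right)} = -36 + 4 v$ ($q{\left(v,k \right)} = -36 + 4 \cdot 1 v = -36 + 4 v$)
$q{\left(13,t{\left(-3 \right)} \right)} w{\left(1 \right)} = \left(-36 + 4 \cdot 13\right) \left(\left(- \frac{1}{5}\right) 1\right) = \left(-36 + 52\right) \left(- \frac{1}{5}\right) = 16 \left(- \frac{1}{5}\right) = - \frac{16}{5}$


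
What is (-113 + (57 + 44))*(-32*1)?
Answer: 384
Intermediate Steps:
(-113 + (57 + 44))*(-32*1) = (-113 + 101)*(-32) = -12*(-32) = 384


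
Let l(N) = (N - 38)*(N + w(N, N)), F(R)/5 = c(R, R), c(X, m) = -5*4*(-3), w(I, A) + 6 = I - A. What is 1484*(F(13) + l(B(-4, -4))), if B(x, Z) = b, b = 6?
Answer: 445200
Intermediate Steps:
w(I, A) = -6 + I - A (w(I, A) = -6 + (I - A) = -6 + I - A)
B(x, Z) = 6
c(X, m) = 60 (c(X, m) = -20*(-3) = 60)
F(R) = 300 (F(R) = 5*60 = 300)
l(N) = (-38 + N)*(-6 + N) (l(N) = (N - 38)*(N + (-6 + N - N)) = (-38 + N)*(N - 6) = (-38 + N)*(-6 + N))
1484*(F(13) + l(B(-4, -4))) = 1484*(300 + (228 + 6² - 44*6)) = 1484*(300 + (228 + 36 - 264)) = 1484*(300 + 0) = 1484*300 = 445200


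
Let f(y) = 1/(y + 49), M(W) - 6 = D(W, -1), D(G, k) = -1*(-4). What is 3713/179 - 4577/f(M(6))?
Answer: -48333984/179 ≈ -2.7002e+5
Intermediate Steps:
D(G, k) = 4
M(W) = 10 (M(W) = 6 + 4 = 10)
f(y) = 1/(49 + y)
3713/179 - 4577/f(M(6)) = 3713/179 - 4577/(1/(49 + 10)) = 3713*(1/179) - 4577/(1/59) = 3713/179 - 4577/1/59 = 3713/179 - 4577*59 = 3713/179 - 270043 = -48333984/179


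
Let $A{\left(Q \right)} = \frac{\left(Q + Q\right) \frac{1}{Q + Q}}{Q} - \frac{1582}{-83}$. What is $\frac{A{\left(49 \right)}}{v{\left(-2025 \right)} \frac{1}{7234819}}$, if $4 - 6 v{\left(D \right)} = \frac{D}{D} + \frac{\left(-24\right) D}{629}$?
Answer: $- \frac{706277920037502}{63327257} \approx -1.1153 \cdot 10^{7}$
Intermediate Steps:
$A{\left(Q \right)} = \frac{1582}{83} + \frac{1}{Q}$ ($A{\left(Q \right)} = \frac{2 Q \frac{1}{2 Q}}{Q} - - \frac{1582}{83} = \frac{2 Q \frac{1}{2 Q}}{Q} + \frac{1582}{83} = 1 \frac{1}{Q} + \frac{1582}{83} = \frac{1}{Q} + \frac{1582}{83} = \frac{1582}{83} + \frac{1}{Q}$)
$v{\left(D \right)} = \frac{1}{2} + \frac{4 D}{629}$ ($v{\left(D \right)} = \frac{2}{3} - \frac{\frac{D}{D} + \frac{\left(-24\right) D}{629}}{6} = \frac{2}{3} - \frac{1 + - 24 D \frac{1}{629}}{6} = \frac{2}{3} - \frac{1 - \frac{24 D}{629}}{6} = \frac{2}{3} + \left(- \frac{1}{6} + \frac{4 D}{629}\right) = \frac{1}{2} + \frac{4 D}{629}$)
$\frac{A{\left(49 \right)}}{v{\left(-2025 \right)} \frac{1}{7234819}} = \frac{\frac{1582}{83} + \frac{1}{49}}{\left(\frac{1}{2} + \frac{4}{629} \left(-2025\right)\right) \frac{1}{7234819}} = \frac{\frac{1582}{83} + \frac{1}{49}}{\left(\frac{1}{2} - \frac{8100}{629}\right) \frac{1}{7234819}} = \frac{77601}{4067 \left(\left(- \frac{15571}{1258}\right) \frac{1}{7234819}\right)} = \frac{77601}{4067 \left(- \frac{15571}{9101402302}\right)} = \frac{77601}{4067} \left(- \frac{9101402302}{15571}\right) = - \frac{706277920037502}{63327257}$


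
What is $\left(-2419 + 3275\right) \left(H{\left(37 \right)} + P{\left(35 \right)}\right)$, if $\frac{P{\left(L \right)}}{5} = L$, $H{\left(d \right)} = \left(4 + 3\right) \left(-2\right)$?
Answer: $137816$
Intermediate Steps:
$H{\left(d \right)} = -14$ ($H{\left(d \right)} = 7 \left(-2\right) = -14$)
$P{\left(L \right)} = 5 L$
$\left(-2419 + 3275\right) \left(H{\left(37 \right)} + P{\left(35 \right)}\right) = \left(-2419 + 3275\right) \left(-14 + 5 \cdot 35\right) = 856 \left(-14 + 175\right) = 856 \cdot 161 = 137816$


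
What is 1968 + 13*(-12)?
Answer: 1812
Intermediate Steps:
1968 + 13*(-12) = 1968 - 156 = 1812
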